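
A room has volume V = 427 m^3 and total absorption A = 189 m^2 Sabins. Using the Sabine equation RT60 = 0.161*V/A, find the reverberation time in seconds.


RT60 = 0.161 * 427 / 189 = 0.36374 s


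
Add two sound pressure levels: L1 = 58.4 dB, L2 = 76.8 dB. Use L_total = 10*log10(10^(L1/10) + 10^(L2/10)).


10^(58.4/10) = 691831
10^(76.8/10) = 4.7863e+07
Sum = 691831 + 4.7863e+07 = 4.85548e+07
L_total = 10*log10(4.85548e+07) = 76.862 dB


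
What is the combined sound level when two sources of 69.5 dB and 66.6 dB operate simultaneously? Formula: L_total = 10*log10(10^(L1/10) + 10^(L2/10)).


10^(69.5/10) = 8.91251e+06
10^(66.6/10) = 4.57088e+06
Sum = 8.91251e+06 + 4.57088e+06 = 1.34834e+07
L_total = 10*log10(1.34834e+07) = 71.298 dB


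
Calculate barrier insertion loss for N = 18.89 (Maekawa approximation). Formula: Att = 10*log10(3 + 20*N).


3 + 20*N = 3 + 20*18.89 = 380.8
Att = 10*log10(380.8) = 25.807 dB


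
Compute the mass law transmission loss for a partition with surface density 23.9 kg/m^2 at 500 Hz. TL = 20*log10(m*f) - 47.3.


m * f = 23.9 * 500 = 11950
20*log10(11950) = 81.5474 dB
TL = 81.5474 - 47.3 = 34.247 dB


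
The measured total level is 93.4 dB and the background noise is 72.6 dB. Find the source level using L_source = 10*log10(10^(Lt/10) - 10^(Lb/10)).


10^(93.4/10) = 2.18776e+09
10^(72.6/10) = 1.8197e+07
Difference = 2.18776e+09 - 1.8197e+07 = 2.16956e+09
L_source = 10*log10(2.16956e+09) = 93.364 dB


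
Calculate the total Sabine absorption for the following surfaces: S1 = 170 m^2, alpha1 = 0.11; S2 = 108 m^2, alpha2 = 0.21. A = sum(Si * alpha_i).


170 * 0.11 = 18.7
108 * 0.21 = 22.68
A_total = 18.7 + 22.68 = 41.38 m^2


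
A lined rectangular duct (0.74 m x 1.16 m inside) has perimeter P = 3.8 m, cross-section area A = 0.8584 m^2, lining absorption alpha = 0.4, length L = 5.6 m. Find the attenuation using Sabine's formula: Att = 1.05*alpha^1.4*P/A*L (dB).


alpha^1.4 = 0.4^1.4 = 0.277258
Attenuation rate = 1.05 * alpha^1.4 * P / A
= 1.05 * 0.277258 * 3.8 / 0.8584 = 1.28875 dB/m
Total Att = 1.28875 * 5.6 = 7.217 dB


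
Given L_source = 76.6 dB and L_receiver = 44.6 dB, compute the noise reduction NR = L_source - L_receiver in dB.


NR = L_source - L_receiver (difference between source and receiving room levels)
NR = 76.6 - 44.6 = 32 dB


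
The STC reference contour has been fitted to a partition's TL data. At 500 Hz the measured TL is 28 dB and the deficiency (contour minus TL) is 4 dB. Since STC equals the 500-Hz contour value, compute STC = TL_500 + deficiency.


By ASTM E413, STC = value of the fitted reference contour at 500 Hz.
Contour value at 500 Hz = TL_500 + deficiency = 28 + 4 = 32
STC = 32


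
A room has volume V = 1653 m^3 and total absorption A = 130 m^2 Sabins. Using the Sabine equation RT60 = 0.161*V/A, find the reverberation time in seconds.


RT60 = 0.161 * 1653 / 130 = 2.0472 s


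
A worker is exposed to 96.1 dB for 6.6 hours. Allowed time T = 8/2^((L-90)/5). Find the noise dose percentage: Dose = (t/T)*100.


T_allowed = 8 / 2^((96.1 - 90)/5) = 3.43426 hr
Dose = 6.6 / 3.43426 * 100 = 192.18 %


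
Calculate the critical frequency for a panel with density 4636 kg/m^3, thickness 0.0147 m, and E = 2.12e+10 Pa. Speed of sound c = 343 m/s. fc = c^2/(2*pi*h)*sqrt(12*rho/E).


12*rho/E = 12*4636/2.12e+10 = 2.62415e-06
sqrt(12*rho/E) = sqrt(2.62415e-06) = 0.00161992
c^2/(2*pi*h) = 343^2/(2*pi*0.0147) = 1.27377e+06
fc = 1.27377e+06 * 0.00161992 = 2063.4 Hz


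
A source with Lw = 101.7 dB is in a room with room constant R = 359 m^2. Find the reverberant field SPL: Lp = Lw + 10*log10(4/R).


4/R = 4/359 = 0.0111421
Lp = 101.7 + 10*log10(0.0111421) = 82.17 dB


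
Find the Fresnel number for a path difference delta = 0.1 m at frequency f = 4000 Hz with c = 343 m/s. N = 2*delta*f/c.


N = 2*delta*f/c = 2*delta/lambda, where lambda = c/f
lambda = 343 / 4000 = 0.08575 m
N = 2 * 0.1 / 0.08575 = 2.3324


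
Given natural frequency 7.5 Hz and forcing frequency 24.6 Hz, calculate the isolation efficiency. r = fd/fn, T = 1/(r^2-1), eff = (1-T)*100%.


r = 24.6 / 7.5 = 3.28
r^2 - 1 = 3.28^2 - 1 = 9.7584
T = 1/9.7584 = 0.102476
Efficiency = (1 - 0.102476)*100 = 89.752 %


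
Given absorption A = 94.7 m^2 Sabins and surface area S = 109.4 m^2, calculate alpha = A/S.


Absorption coefficient = absorbed power / incident power
alpha = A / S = 94.7 / 109.4 = 0.86563


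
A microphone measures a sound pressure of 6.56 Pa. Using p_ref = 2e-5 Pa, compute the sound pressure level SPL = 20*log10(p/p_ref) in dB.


p / p_ref = 6.56 / 2e-5 = 328000
SPL = 20 * log10(328000) = 110.32 dB


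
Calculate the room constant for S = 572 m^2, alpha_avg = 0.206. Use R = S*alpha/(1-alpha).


R = 572 * 0.206 / (1 - 0.206) = 148.4 m^2


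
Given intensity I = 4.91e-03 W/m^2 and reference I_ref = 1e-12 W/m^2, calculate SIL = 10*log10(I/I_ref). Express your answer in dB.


I / I_ref = 4.91e-03 / 1e-12 = 4.91e+09
SIL = 10 * log10(4.91e+09) = 96.911 dB


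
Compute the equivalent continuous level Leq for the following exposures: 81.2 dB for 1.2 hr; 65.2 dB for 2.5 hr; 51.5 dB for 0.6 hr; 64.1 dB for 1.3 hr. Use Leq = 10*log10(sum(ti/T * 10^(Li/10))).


T_total = 1.2 + 2.5 + 0.6 + 1.3 = 5.6 hr
(1.2/5.6) * 10^(81.2/10) = 2.82484e+07
(2.5/5.6) * 10^(65.2/10) = 1.47826e+06
(0.6/5.6) * 10^(51.5/10) = 15134.3
(1.3/5.6) * 10^(64.1/10) = 596699
Sum = 2.82484e+07 + 1.47826e+06 + 15134.3 + 596699 = 3.03385e+07
Leq = 10*log10(3.03385e+07) = 74.82 dB


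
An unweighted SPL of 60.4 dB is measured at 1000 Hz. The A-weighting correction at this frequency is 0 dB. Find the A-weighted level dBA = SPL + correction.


A-weighting table: 1000 Hz -> 0 dB correction
SPL_A = SPL + correction = 60.4 + (0) = 60.4 dBA


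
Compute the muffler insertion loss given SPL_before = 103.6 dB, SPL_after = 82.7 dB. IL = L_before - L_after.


Insertion loss = SPL without muffler - SPL with muffler
IL = 103.6 - 82.7 = 20.9 dB


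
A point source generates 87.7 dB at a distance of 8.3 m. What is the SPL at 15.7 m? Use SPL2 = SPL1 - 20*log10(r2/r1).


r2/r1 = 15.7/8.3 = 1.89157
Correction = 20*log10(1.89157) = 5.53645 dB
SPL2 = 87.7 - 5.53645 = 82.164 dB


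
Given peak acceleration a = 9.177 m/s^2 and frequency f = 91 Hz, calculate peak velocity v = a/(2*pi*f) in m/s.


omega = 2*pi*f = 2*pi*91 = 571.77 rad/s
v = a / omega = 9.177 / 571.77 = 0.01605 m/s


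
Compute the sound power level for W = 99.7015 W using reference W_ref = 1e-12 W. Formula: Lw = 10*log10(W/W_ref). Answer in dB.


W / W_ref = 99.7015 / 1e-12 = 9.97015e+13
Lw = 10 * log10(9.97015e+13) = 139.99 dB


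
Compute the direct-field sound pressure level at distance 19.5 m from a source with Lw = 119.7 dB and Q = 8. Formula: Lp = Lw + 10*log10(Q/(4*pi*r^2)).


4*pi*r^2 = 4*pi*19.5^2 = 4778.36 m^2
Q / (4*pi*r^2) = 8 / 4778.36 = 0.00167421
Lp = 119.7 + 10*log10(0.00167421) = 91.938 dB


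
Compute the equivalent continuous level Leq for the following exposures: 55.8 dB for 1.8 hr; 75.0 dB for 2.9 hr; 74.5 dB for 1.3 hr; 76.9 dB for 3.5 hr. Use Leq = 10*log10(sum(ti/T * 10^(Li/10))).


T_total = 1.8 + 2.9 + 1.3 + 3.5 = 9.5 hr
(1.8/9.5) * 10^(55.8/10) = 72035.9
(2.9/9.5) * 10^(75.0/10) = 9.65327e+06
(1.3/9.5) * 10^(74.5/10) = 3.85673e+06
(3.5/9.5) * 10^(76.9/10) = 1.80445e+07
Sum = 72035.9 + 9.65327e+06 + 3.85673e+06 + 1.80445e+07 = 3.16265e+07
Leq = 10*log10(3.16265e+07) = 75.001 dB


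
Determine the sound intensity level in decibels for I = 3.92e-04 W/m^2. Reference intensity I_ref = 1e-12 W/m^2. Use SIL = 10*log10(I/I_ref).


I / I_ref = 3.92e-04 / 1e-12 = 3.92e+08
SIL = 10 * log10(3.92e+08) = 85.933 dB


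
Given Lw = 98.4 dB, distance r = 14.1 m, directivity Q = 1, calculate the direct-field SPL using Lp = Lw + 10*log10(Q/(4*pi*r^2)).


4*pi*r^2 = 4*pi*14.1^2 = 2498.32 m^2
Q / (4*pi*r^2) = 1 / 2498.32 = 0.000400269
Lp = 98.4 + 10*log10(0.000400269) = 64.424 dB


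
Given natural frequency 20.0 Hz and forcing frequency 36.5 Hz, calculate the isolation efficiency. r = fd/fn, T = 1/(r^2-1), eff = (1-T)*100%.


r = 36.5 / 20.0 = 1.825
r^2 - 1 = 1.825^2 - 1 = 2.33062
T = 1/2.33062 = 0.42907
Efficiency = (1 - 0.42907)*100 = 57.093 %


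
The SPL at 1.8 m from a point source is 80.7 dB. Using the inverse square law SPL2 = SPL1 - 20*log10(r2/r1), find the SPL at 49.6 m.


r2/r1 = 49.6/1.8 = 27.5556
Correction = 20*log10(27.5556) = 28.8042 dB
SPL2 = 80.7 - 28.8042 = 51.896 dB


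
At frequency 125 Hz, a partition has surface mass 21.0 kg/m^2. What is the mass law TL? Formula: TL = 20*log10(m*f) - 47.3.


m * f = 21.0 * 125 = 2625
20*log10(2625) = 68.3826 dB
TL = 68.3826 - 47.3 = 21.083 dB


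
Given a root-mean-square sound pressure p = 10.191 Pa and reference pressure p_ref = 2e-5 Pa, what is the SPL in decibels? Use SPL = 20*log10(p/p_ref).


p / p_ref = 10.191 / 2e-5 = 509550
SPL = 20 * log10(509550) = 114.14 dB


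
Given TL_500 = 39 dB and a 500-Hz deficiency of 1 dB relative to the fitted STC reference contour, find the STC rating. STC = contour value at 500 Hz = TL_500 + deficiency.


By ASTM E413, STC = value of the fitted reference contour at 500 Hz.
Contour value at 500 Hz = TL_500 + deficiency = 39 + 1 = 40
STC = 40


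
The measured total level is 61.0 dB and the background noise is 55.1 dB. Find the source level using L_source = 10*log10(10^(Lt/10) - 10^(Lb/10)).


10^(61.0/10) = 1.25893e+06
10^(55.1/10) = 323594
Difference = 1.25893e+06 - 323594 = 935336
L_source = 10*log10(935336) = 59.71 dB


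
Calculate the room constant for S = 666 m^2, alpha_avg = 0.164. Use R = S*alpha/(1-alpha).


R = 666 * 0.164 / (1 - 0.164) = 130.65 m^2


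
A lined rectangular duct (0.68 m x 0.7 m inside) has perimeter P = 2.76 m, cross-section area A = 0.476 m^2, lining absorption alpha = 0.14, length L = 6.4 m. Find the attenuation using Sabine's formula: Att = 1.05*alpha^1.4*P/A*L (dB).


alpha^1.4 = 0.14^1.4 = 0.0637645
Attenuation rate = 1.05 * alpha^1.4 * P / A
= 1.05 * 0.0637645 * 2.76 / 0.476 = 0.388213 dB/m
Total Att = 0.388213 * 6.4 = 2.4846 dB


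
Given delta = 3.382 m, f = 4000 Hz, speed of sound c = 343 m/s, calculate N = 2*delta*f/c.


N = 2*delta*f/c = 2*delta/lambda, where lambda = c/f
lambda = 343 / 4000 = 0.08575 m
N = 2 * 3.382 / 0.08575 = 78.88


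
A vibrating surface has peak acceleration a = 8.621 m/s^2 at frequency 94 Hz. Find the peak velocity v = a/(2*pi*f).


omega = 2*pi*f = 2*pi*94 = 590.619 rad/s
v = a / omega = 8.621 / 590.619 = 0.014597 m/s


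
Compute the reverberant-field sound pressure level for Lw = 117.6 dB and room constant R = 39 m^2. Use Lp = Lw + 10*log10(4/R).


4/R = 4/39 = 0.102564
Lp = 117.6 + 10*log10(0.102564) = 107.71 dB


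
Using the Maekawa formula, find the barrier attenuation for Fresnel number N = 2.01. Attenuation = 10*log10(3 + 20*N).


3 + 20*N = 3 + 20*2.01 = 43.2
Att = 10*log10(43.2) = 16.355 dB


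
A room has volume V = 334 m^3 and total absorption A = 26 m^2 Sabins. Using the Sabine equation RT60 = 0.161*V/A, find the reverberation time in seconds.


RT60 = 0.161 * 334 / 26 = 2.0682 s


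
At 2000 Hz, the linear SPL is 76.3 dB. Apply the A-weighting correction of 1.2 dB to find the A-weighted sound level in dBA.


A-weighting table: 2000 Hz -> 1.2 dB correction
SPL_A = SPL + correction = 76.3 + (1.2) = 77.5 dBA


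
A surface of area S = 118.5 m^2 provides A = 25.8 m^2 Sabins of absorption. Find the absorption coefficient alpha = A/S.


Absorption coefficient = absorbed power / incident power
alpha = A / S = 25.8 / 118.5 = 0.21772


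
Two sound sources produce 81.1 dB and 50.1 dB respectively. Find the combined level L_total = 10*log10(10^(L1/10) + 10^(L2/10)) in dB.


10^(81.1/10) = 1.28825e+08
10^(50.1/10) = 102329
Sum = 1.28825e+08 + 102329 = 1.28927e+08
L_total = 10*log10(1.28927e+08) = 81.103 dB


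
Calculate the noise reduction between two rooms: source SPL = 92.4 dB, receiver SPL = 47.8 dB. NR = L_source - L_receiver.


NR = L_source - L_receiver (difference between source and receiving room levels)
NR = 92.4 - 47.8 = 44.6 dB


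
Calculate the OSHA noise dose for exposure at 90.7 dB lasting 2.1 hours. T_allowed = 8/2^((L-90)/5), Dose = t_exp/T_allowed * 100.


T_allowed = 8 / 2^((90.7 - 90)/5) = 7.26015 hr
Dose = 2.1 / 7.26015 * 100 = 28.925 %


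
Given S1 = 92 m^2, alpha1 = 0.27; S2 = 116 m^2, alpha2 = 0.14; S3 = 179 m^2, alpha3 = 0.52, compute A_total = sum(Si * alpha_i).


92 * 0.27 = 24.84
116 * 0.14 = 16.24
179 * 0.52 = 93.08
A_total = 24.84 + 16.24 + 93.08 = 134.16 m^2


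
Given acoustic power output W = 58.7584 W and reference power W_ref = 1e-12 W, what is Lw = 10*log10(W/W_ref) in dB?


W / W_ref = 58.7584 / 1e-12 = 5.87584e+13
Lw = 10 * log10(5.87584e+13) = 137.69 dB


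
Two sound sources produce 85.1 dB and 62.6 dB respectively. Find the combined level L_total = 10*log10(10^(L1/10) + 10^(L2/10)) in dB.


10^(85.1/10) = 3.23594e+08
10^(62.6/10) = 1.8197e+06
Sum = 3.23594e+08 + 1.8197e+06 = 3.25414e+08
L_total = 10*log10(3.25414e+08) = 85.124 dB


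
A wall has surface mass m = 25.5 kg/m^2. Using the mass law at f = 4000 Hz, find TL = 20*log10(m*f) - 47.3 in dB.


m * f = 25.5 * 4000 = 102000
20*log10(102000) = 100.172 dB
TL = 100.172 - 47.3 = 52.872 dB


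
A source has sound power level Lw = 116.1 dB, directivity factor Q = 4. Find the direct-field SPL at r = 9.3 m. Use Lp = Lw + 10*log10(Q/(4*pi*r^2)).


4*pi*r^2 = 4*pi*9.3^2 = 1086.87 m^2
Q / (4*pi*r^2) = 4 / 1086.87 = 0.00368029
Lp = 116.1 + 10*log10(0.00368029) = 91.759 dB


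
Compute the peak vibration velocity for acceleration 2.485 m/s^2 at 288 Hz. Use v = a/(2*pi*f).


omega = 2*pi*f = 2*pi*288 = 1809.56 rad/s
v = a / omega = 2.485 / 1809.56 = 0.0013733 m/s


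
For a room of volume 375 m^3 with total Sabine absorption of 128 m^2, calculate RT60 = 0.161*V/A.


RT60 = 0.161 * 375 / 128 = 0.47168 s


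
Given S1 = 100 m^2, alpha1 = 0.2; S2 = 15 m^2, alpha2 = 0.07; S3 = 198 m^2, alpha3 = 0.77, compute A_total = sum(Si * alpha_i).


100 * 0.2 = 20
15 * 0.07 = 1.05
198 * 0.77 = 152.46
A_total = 20 + 1.05 + 152.46 = 173.51 m^2


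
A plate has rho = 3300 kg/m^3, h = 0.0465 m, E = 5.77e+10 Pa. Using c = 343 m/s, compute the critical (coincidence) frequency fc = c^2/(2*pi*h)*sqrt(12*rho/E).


12*rho/E = 12*3300/5.77e+10 = 6.86308e-07
sqrt(12*rho/E) = sqrt(6.86308e-07) = 0.000828437
c^2/(2*pi*h) = 343^2/(2*pi*0.0465) = 402676
fc = 402676 * 0.000828437 = 333.59 Hz


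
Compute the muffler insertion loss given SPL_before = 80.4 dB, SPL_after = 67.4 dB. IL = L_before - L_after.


Insertion loss = SPL without muffler - SPL with muffler
IL = 80.4 - 67.4 = 13 dB


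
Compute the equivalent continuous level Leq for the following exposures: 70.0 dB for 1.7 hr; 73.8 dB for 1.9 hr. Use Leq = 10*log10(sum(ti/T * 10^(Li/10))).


T_total = 1.7 + 1.9 = 3.6 hr
(1.7/3.6) * 10^(70.0/10) = 4.72222e+06
(1.9/3.6) * 10^(73.8/10) = 1.26605e+07
Sum = 4.72222e+06 + 1.26605e+07 = 1.73827e+07
Leq = 10*log10(1.73827e+07) = 72.401 dB


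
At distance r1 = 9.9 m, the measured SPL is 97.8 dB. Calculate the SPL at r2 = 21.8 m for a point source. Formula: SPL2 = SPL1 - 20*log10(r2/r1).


r2/r1 = 21.8/9.9 = 2.20202
Correction = 20*log10(2.20202) = 6.85643 dB
SPL2 = 97.8 - 6.85643 = 90.944 dB


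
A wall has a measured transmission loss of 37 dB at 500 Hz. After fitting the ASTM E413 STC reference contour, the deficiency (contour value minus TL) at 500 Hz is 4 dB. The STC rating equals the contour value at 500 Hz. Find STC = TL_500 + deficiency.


By ASTM E413, STC = value of the fitted reference contour at 500 Hz.
Contour value at 500 Hz = TL_500 + deficiency = 37 + 4 = 41
STC = 41


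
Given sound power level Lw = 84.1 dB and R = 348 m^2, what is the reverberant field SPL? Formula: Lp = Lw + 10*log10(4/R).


4/R = 4/348 = 0.0114943
Lp = 84.1 + 10*log10(0.0114943) = 64.705 dB


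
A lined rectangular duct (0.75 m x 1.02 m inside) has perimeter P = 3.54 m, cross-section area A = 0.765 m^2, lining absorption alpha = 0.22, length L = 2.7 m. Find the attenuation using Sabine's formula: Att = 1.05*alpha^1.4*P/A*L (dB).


alpha^1.4 = 0.22^1.4 = 0.120058
Attenuation rate = 1.05 * alpha^1.4 * P / A
= 1.05 * 0.120058 * 3.54 / 0.765 = 0.583341 dB/m
Total Att = 0.583341 * 2.7 = 1.575 dB


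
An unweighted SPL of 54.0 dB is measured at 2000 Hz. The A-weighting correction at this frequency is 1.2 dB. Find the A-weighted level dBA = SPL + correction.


A-weighting table: 2000 Hz -> 1.2 dB correction
SPL_A = SPL + correction = 54.0 + (1.2) = 55.2 dBA


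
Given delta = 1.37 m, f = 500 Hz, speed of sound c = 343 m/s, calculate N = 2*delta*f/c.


N = 2*delta*f/c = 2*delta/lambda, where lambda = c/f
lambda = 343 / 500 = 0.686 m
N = 2 * 1.37 / 0.686 = 3.9942


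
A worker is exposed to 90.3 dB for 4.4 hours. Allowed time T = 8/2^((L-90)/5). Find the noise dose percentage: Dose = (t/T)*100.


T_allowed = 8 / 2^((90.3 - 90)/5) = 7.67411 hr
Dose = 4.4 / 7.67411 * 100 = 57.336 %


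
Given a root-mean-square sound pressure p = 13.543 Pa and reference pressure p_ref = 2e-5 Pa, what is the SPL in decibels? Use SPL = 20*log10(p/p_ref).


p / p_ref = 13.543 / 2e-5 = 677150
SPL = 20 * log10(677150) = 116.61 dB


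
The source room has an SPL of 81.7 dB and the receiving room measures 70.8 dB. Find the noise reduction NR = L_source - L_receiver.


NR = L_source - L_receiver (difference between source and receiving room levels)
NR = 81.7 - 70.8 = 10.9 dB


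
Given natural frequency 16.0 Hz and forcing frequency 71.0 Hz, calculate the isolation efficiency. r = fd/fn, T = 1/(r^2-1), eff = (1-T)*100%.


r = 71.0 / 16.0 = 4.4375
r^2 - 1 = 4.4375^2 - 1 = 18.6914
T = 1/18.6914 = 0.0535005
Efficiency = (1 - 0.0535005)*100 = 94.65 %


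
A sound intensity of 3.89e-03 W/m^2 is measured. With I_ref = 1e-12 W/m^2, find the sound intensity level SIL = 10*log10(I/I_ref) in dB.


I / I_ref = 3.89e-03 / 1e-12 = 3.89e+09
SIL = 10 * log10(3.89e+09) = 95.899 dB


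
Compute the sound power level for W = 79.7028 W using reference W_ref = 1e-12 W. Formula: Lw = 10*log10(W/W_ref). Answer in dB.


W / W_ref = 79.7028 / 1e-12 = 7.97028e+13
Lw = 10 * log10(7.97028e+13) = 139.01 dB


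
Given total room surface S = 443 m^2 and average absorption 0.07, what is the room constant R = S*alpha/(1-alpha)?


R = 443 * 0.07 / (1 - 0.07) = 33.344 m^2


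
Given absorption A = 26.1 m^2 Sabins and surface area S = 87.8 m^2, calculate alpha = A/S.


Absorption coefficient = absorbed power / incident power
alpha = A / S = 26.1 / 87.8 = 0.29727


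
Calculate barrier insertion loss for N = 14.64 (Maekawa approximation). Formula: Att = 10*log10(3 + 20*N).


3 + 20*N = 3 + 20*14.64 = 295.8
Att = 10*log10(295.8) = 24.71 dB


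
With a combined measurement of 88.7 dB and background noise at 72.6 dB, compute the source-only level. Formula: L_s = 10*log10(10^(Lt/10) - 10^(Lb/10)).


10^(88.7/10) = 7.4131e+08
10^(72.6/10) = 1.8197e+07
Difference = 7.4131e+08 - 1.8197e+07 = 7.23113e+08
L_source = 10*log10(7.23113e+08) = 88.592 dB


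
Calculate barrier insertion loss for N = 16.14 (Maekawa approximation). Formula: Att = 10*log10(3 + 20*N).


3 + 20*N = 3 + 20*16.14 = 325.8
Att = 10*log10(325.8) = 25.13 dB


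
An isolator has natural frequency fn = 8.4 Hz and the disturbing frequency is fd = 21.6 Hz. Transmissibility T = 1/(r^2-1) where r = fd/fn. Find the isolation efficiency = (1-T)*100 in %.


r = 21.6 / 8.4 = 2.57143
r^2 - 1 = 2.57143^2 - 1 = 5.61225
T = 1/5.61225 = 0.178182
Efficiency = (1 - 0.178182)*100 = 82.182 %


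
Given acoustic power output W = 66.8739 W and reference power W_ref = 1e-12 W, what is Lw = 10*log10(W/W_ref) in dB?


W / W_ref = 66.8739 / 1e-12 = 6.68739e+13
Lw = 10 * log10(6.68739e+13) = 138.25 dB


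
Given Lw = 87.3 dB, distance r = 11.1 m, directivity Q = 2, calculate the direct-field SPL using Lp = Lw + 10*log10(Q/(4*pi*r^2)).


4*pi*r^2 = 4*pi*11.1^2 = 1548.3 m^2
Q / (4*pi*r^2) = 2 / 1548.3 = 0.00129174
Lp = 87.3 + 10*log10(0.00129174) = 58.412 dB


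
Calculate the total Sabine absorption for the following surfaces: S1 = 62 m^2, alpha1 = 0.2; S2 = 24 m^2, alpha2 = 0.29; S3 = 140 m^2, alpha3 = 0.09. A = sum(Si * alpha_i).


62 * 0.2 = 12.4
24 * 0.29 = 6.96
140 * 0.09 = 12.6
A_total = 12.4 + 6.96 + 12.6 = 31.96 m^2


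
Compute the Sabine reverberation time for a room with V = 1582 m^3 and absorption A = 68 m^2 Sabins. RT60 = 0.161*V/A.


RT60 = 0.161 * 1582 / 68 = 3.7456 s


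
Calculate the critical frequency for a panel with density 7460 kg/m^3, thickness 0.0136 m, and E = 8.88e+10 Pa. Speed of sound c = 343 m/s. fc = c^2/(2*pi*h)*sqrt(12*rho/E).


12*rho/E = 12*7460/8.88e+10 = 1.00811e-06
sqrt(12*rho/E) = sqrt(1.00811e-06) = 0.00100405
c^2/(2*pi*h) = 343^2/(2*pi*0.0136) = 1.3768e+06
fc = 1.3768e+06 * 0.00100405 = 1382.4 Hz


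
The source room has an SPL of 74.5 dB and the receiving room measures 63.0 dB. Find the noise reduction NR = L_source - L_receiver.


NR = L_source - L_receiver (difference between source and receiving room levels)
NR = 74.5 - 63.0 = 11.5 dB


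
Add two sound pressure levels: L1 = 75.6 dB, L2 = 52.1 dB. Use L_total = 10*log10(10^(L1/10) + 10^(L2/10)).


10^(75.6/10) = 3.63078e+07
10^(52.1/10) = 162181
Sum = 3.63078e+07 + 162181 = 3.647e+07
L_total = 10*log10(3.647e+07) = 75.619 dB


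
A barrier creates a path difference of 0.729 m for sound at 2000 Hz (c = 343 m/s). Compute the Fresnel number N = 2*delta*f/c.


N = 2*delta*f/c = 2*delta/lambda, where lambda = c/f
lambda = 343 / 2000 = 0.1715 m
N = 2 * 0.729 / 0.1715 = 8.5015


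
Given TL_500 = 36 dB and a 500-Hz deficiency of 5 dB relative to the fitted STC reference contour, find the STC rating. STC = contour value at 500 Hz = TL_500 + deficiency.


By ASTM E413, STC = value of the fitted reference contour at 500 Hz.
Contour value at 500 Hz = TL_500 + deficiency = 36 + 5 = 41
STC = 41


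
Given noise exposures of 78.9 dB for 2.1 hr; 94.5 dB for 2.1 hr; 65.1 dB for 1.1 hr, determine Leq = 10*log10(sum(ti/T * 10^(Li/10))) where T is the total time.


T_total = 2.1 + 2.1 + 1.1 = 5.3 hr
(2.1/5.3) * 10^(78.9/10) = 3.0757e+07
(2.1/5.3) * 10^(94.5/10) = 1.11672e+09
(1.1/5.3) * 10^(65.1/10) = 671609
Sum = 3.0757e+07 + 1.11672e+09 + 671609 = 1.14815e+09
Leq = 10*log10(1.14815e+09) = 90.6 dB


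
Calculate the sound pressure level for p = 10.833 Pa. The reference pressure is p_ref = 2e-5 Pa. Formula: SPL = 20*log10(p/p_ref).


p / p_ref = 10.833 / 2e-5 = 541650
SPL = 20 * log10(541650) = 114.67 dB


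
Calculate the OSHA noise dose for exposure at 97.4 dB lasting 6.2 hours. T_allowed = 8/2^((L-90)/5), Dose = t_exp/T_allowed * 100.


T_allowed = 8 / 2^((97.4 - 90)/5) = 2.86791 hr
Dose = 6.2 / 2.86791 * 100 = 216.19 %


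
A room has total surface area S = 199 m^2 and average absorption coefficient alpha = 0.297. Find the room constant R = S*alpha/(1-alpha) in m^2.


R = 199 * 0.297 / (1 - 0.297) = 84.073 m^2


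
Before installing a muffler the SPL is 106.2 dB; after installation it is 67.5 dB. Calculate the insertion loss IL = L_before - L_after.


Insertion loss = SPL without muffler - SPL with muffler
IL = 106.2 - 67.5 = 38.7 dB


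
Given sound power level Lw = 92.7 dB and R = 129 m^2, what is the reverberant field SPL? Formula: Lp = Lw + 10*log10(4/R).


4/R = 4/129 = 0.0310078
Lp = 92.7 + 10*log10(0.0310078) = 77.615 dB


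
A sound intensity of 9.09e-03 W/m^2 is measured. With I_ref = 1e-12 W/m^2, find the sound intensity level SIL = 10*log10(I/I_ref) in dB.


I / I_ref = 9.09e-03 / 1e-12 = 9.09e+09
SIL = 10 * log10(9.09e+09) = 99.586 dB


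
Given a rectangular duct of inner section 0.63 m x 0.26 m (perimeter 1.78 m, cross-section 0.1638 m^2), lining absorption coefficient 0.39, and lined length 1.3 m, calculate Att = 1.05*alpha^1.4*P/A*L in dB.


alpha^1.4 = 0.39^1.4 = 0.267603
Attenuation rate = 1.05 * alpha^1.4 * P / A
= 1.05 * 0.267603 * 1.78 / 0.1638 = 3.05342 dB/m
Total Att = 3.05342 * 1.3 = 3.9694 dB


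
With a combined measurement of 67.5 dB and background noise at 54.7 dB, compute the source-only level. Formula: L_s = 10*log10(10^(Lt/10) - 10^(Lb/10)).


10^(67.5/10) = 5.62341e+06
10^(54.7/10) = 295121
Difference = 5.62341e+06 - 295121 = 5.32829e+06
L_source = 10*log10(5.32829e+06) = 67.266 dB


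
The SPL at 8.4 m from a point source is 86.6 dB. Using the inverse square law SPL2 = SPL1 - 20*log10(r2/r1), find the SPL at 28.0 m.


r2/r1 = 28.0/8.4 = 3.33333
Correction = 20*log10(3.33333) = 10.4576 dB
SPL2 = 86.6 - 10.4576 = 76.142 dB


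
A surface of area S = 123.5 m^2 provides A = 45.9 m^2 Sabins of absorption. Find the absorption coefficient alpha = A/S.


Absorption coefficient = absorbed power / incident power
alpha = A / S = 45.9 / 123.5 = 0.37166


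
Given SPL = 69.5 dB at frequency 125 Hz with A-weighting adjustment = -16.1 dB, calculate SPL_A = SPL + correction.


A-weighting table: 125 Hz -> -16.1 dB correction
SPL_A = SPL + correction = 69.5 + (-16.1) = 53.4 dBA


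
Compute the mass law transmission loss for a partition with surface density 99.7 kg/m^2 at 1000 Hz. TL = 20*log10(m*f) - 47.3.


m * f = 99.7 * 1000 = 99700
20*log10(99700) = 99.9739 dB
TL = 99.9739 - 47.3 = 52.674 dB


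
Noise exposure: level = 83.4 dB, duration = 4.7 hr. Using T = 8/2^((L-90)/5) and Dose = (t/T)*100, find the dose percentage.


T_allowed = 8 / 2^((83.4 - 90)/5) = 19.9733 hr
Dose = 4.7 / 19.9733 * 100 = 23.531 %


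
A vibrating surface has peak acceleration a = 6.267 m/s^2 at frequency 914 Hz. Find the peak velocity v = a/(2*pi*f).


omega = 2*pi*f = 2*pi*914 = 5742.83 rad/s
v = a / omega = 6.267 / 5742.83 = 0.0010913 m/s


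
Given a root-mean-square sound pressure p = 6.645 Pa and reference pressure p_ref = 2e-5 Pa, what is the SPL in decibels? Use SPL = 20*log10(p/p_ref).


p / p_ref = 6.645 / 2e-5 = 332250
SPL = 20 * log10(332250) = 110.43 dB


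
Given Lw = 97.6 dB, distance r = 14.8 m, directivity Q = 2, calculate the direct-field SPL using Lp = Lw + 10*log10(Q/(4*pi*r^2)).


4*pi*r^2 = 4*pi*14.8^2 = 2752.54 m^2
Q / (4*pi*r^2) = 2 / 2752.54 = 0.000726602
Lp = 97.6 + 10*log10(0.000726602) = 66.213 dB


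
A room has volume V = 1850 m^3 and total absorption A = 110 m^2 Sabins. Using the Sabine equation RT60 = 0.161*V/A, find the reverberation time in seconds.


RT60 = 0.161 * 1850 / 110 = 2.7077 s


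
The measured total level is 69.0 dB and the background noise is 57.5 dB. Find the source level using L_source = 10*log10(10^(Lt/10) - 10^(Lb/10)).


10^(69.0/10) = 7.94328e+06
10^(57.5/10) = 562341
Difference = 7.94328e+06 - 562341 = 7.38094e+06
L_source = 10*log10(7.38094e+06) = 68.681 dB


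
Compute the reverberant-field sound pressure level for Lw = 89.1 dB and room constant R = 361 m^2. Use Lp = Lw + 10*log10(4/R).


4/R = 4/361 = 0.0110803
Lp = 89.1 + 10*log10(0.0110803) = 69.546 dB


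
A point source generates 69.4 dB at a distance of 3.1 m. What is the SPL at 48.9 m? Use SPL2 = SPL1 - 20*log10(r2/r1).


r2/r1 = 48.9/3.1 = 15.7742
Correction = 20*log10(15.7742) = 23.9589 dB
SPL2 = 69.4 - 23.9589 = 45.441 dB


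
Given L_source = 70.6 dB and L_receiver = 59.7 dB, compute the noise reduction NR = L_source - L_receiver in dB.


NR = L_source - L_receiver (difference between source and receiving room levels)
NR = 70.6 - 59.7 = 10.9 dB


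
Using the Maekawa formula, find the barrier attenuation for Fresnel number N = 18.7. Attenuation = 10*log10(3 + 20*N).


3 + 20*N = 3 + 20*18.7 = 377
Att = 10*log10(377) = 25.763 dB


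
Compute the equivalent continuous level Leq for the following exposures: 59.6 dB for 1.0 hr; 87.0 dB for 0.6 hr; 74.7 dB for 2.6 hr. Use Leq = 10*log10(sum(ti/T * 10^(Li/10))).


T_total = 1.0 + 0.6 + 2.6 = 4.2 hr
(1.0/4.2) * 10^(59.6/10) = 217145
(0.6/4.2) * 10^(87.0/10) = 7.15982e+07
(2.6/4.2) * 10^(74.7/10) = 1.82694e+07
Sum = 217145 + 7.15982e+07 + 1.82694e+07 = 9.00847e+07
Leq = 10*log10(9.00847e+07) = 79.547 dB


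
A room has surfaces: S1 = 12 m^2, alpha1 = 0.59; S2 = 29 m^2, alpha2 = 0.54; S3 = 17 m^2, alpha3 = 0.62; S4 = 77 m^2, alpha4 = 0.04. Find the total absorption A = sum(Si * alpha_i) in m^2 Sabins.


12 * 0.59 = 7.08
29 * 0.54 = 15.66
17 * 0.62 = 10.54
77 * 0.04 = 3.08
A_total = 7.08 + 15.66 + 10.54 + 3.08 = 36.36 m^2


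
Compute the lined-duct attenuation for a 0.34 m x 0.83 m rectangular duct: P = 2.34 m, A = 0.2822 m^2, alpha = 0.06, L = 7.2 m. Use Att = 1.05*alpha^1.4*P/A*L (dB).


alpha^1.4 = 0.06^1.4 = 0.0194721
Attenuation rate = 1.05 * alpha^1.4 * P / A
= 1.05 * 0.0194721 * 2.34 / 0.2822 = 0.169536 dB/m
Total Att = 0.169536 * 7.2 = 1.2207 dB


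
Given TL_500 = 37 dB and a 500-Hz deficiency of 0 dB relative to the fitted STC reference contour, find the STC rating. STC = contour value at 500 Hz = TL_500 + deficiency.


By ASTM E413, STC = value of the fitted reference contour at 500 Hz.
Contour value at 500 Hz = TL_500 + deficiency = 37 + 0 = 37
STC = 37


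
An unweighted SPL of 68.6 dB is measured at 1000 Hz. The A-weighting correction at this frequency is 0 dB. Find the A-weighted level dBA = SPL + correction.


A-weighting table: 1000 Hz -> 0 dB correction
SPL_A = SPL + correction = 68.6 + (0) = 68.6 dBA


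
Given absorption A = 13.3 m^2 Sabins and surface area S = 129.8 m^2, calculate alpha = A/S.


Absorption coefficient = absorbed power / incident power
alpha = A / S = 13.3 / 129.8 = 0.10247


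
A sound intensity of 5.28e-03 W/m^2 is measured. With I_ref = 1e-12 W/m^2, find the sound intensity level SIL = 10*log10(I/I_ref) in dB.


I / I_ref = 5.28e-03 / 1e-12 = 5.28e+09
SIL = 10 * log10(5.28e+09) = 97.226 dB


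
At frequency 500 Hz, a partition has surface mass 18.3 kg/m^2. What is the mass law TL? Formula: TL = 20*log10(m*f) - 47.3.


m * f = 18.3 * 500 = 9150
20*log10(9150) = 79.2284 dB
TL = 79.2284 - 47.3 = 31.928 dB


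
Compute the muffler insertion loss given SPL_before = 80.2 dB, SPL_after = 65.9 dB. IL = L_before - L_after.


Insertion loss = SPL without muffler - SPL with muffler
IL = 80.2 - 65.9 = 14.3 dB


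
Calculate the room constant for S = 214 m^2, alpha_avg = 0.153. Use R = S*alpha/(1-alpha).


R = 214 * 0.153 / (1 - 0.153) = 38.656 m^2


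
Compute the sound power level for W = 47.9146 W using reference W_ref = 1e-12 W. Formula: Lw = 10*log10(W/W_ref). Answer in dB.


W / W_ref = 47.9146 / 1e-12 = 4.79146e+13
Lw = 10 * log10(4.79146e+13) = 136.8 dB


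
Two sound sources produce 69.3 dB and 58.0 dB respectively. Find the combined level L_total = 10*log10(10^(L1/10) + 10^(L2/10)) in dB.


10^(69.3/10) = 8.51138e+06
10^(58.0/10) = 630957
Sum = 8.51138e+06 + 630957 = 9.14234e+06
L_total = 10*log10(9.14234e+06) = 69.611 dB


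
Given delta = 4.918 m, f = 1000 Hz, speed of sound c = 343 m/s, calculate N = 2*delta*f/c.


N = 2*delta*f/c = 2*delta/lambda, where lambda = c/f
lambda = 343 / 1000 = 0.343 m
N = 2 * 4.918 / 0.343 = 28.676


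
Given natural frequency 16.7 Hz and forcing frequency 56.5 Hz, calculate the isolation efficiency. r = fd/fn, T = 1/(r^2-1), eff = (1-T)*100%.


r = 56.5 / 16.7 = 3.38323
r^2 - 1 = 3.38323^2 - 1 = 10.4462
T = 1/10.4462 = 0.0957286
Efficiency = (1 - 0.0957286)*100 = 90.427 %


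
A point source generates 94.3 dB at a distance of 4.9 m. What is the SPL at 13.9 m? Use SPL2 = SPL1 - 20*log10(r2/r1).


r2/r1 = 13.9/4.9 = 2.83673
Correction = 20*log10(2.83673) = 9.05636 dB
SPL2 = 94.3 - 9.05636 = 85.244 dB


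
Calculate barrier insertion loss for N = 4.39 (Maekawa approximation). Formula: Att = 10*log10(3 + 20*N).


3 + 20*N = 3 + 20*4.39 = 90.8
Att = 10*log10(90.8) = 19.581 dB


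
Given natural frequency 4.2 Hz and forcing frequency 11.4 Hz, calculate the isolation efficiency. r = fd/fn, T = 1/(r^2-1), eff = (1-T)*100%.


r = 11.4 / 4.2 = 2.71429
r^2 - 1 = 2.71429^2 - 1 = 6.36737
T = 1/6.36737 = 0.157051
Efficiency = (1 - 0.157051)*100 = 84.295 %


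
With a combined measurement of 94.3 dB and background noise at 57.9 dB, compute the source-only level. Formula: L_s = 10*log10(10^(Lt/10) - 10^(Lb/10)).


10^(94.3/10) = 2.69153e+09
10^(57.9/10) = 616595
Difference = 2.69153e+09 - 616595 = 2.69091e+09
L_source = 10*log10(2.69091e+09) = 94.299 dB


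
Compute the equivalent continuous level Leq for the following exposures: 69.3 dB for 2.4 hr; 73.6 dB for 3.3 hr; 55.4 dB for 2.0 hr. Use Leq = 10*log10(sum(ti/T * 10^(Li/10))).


T_total = 2.4 + 3.3 + 2.0 = 7.7 hr
(2.4/7.7) * 10^(69.3/10) = 2.6529e+06
(3.3/7.7) * 10^(73.6/10) = 9.818e+06
(2.0/7.7) * 10^(55.4/10) = 90061.5
Sum = 2.6529e+06 + 9.818e+06 + 90061.5 = 1.2561e+07
Leq = 10*log10(1.2561e+07) = 70.99 dB


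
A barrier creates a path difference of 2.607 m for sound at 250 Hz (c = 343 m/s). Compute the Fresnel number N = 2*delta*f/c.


N = 2*delta*f/c = 2*delta/lambda, where lambda = c/f
lambda = 343 / 250 = 1.372 m
N = 2 * 2.607 / 1.372 = 3.8003


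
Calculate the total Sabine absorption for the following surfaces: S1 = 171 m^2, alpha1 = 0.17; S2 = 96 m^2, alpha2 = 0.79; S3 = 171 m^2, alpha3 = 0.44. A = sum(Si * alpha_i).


171 * 0.17 = 29.07
96 * 0.79 = 75.84
171 * 0.44 = 75.24
A_total = 29.07 + 75.84 + 75.24 = 180.15 m^2


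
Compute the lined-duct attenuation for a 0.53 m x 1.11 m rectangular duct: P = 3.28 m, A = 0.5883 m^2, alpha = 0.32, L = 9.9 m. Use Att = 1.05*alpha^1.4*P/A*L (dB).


alpha^1.4 = 0.32^1.4 = 0.202866
Attenuation rate = 1.05 * alpha^1.4 * P / A
= 1.05 * 0.202866 * 3.28 / 0.5883 = 1.18761 dB/m
Total Att = 1.18761 * 9.9 = 11.757 dB


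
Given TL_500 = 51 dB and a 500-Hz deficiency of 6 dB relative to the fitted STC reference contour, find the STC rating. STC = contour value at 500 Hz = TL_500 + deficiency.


By ASTM E413, STC = value of the fitted reference contour at 500 Hz.
Contour value at 500 Hz = TL_500 + deficiency = 51 + 6 = 57
STC = 57


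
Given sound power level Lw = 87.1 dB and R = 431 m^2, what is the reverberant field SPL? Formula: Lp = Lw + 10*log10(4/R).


4/R = 4/431 = 0.00928074
Lp = 87.1 + 10*log10(0.00928074) = 66.776 dB


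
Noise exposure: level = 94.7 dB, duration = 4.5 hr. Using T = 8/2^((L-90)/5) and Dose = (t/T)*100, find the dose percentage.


T_allowed = 8 / 2^((94.7 - 90)/5) = 4.16986 hr
Dose = 4.5 / 4.16986 * 100 = 107.92 %


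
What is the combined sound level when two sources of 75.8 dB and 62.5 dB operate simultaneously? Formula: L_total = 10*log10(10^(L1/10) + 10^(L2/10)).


10^(75.8/10) = 3.80189e+07
10^(62.5/10) = 1.77828e+06
Sum = 3.80189e+07 + 1.77828e+06 = 3.97972e+07
L_total = 10*log10(3.97972e+07) = 75.999 dB


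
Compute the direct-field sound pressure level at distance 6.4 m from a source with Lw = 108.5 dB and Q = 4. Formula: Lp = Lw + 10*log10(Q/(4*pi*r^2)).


4*pi*r^2 = 4*pi*6.4^2 = 514.719 m^2
Q / (4*pi*r^2) = 4 / 514.719 = 0.00777123
Lp = 108.5 + 10*log10(0.00777123) = 87.405 dB


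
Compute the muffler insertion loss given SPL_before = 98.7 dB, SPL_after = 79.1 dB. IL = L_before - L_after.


Insertion loss = SPL without muffler - SPL with muffler
IL = 98.7 - 79.1 = 19.6 dB


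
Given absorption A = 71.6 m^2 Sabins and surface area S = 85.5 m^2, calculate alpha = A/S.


Absorption coefficient = absorbed power / incident power
alpha = A / S = 71.6 / 85.5 = 0.83743


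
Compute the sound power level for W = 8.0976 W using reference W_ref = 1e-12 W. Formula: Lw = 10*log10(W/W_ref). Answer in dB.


W / W_ref = 8.0976 / 1e-12 = 8.0976e+12
Lw = 10 * log10(8.0976e+12) = 129.08 dB


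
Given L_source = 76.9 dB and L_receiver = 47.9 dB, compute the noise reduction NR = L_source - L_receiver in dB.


NR = L_source - L_receiver (difference between source and receiving room levels)
NR = 76.9 - 47.9 = 29 dB


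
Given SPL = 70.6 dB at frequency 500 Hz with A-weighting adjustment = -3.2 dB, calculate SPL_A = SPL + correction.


A-weighting table: 500 Hz -> -3.2 dB correction
SPL_A = SPL + correction = 70.6 + (-3.2) = 67.4 dBA


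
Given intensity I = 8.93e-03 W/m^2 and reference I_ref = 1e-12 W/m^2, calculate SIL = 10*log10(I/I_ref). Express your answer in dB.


I / I_ref = 8.93e-03 / 1e-12 = 8.93e+09
SIL = 10 * log10(8.93e+09) = 99.509 dB


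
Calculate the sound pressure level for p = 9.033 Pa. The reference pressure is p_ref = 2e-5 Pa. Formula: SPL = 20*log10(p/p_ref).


p / p_ref = 9.033 / 2e-5 = 451650
SPL = 20 * log10(451650) = 113.1 dB


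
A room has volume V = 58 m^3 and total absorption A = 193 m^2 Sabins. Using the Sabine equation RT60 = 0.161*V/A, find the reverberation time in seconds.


RT60 = 0.161 * 58 / 193 = 0.048383 s


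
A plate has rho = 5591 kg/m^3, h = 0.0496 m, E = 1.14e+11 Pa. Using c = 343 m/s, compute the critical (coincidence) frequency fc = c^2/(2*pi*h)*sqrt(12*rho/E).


12*rho/E = 12*5591/1.14e+11 = 5.88526e-07
sqrt(12*rho/E) = sqrt(5.88526e-07) = 0.000767154
c^2/(2*pi*h) = 343^2/(2*pi*0.0496) = 377508
fc = 377508 * 0.000767154 = 289.61 Hz


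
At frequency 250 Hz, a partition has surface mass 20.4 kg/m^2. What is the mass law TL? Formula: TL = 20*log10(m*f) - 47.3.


m * f = 20.4 * 250 = 5100
20*log10(5100) = 74.1514 dB
TL = 74.1514 - 47.3 = 26.851 dB


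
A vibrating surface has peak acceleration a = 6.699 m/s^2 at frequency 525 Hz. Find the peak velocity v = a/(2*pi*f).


omega = 2*pi*f = 2*pi*525 = 3298.67 rad/s
v = a / omega = 6.699 / 3298.67 = 0.0020308 m/s


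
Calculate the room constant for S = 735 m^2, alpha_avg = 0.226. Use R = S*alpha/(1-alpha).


R = 735 * 0.226 / (1 - 0.226) = 214.61 m^2


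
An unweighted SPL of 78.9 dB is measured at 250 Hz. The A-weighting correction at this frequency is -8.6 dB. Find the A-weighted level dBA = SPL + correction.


A-weighting table: 250 Hz -> -8.6 dB correction
SPL_A = SPL + correction = 78.9 + (-8.6) = 70.3 dBA


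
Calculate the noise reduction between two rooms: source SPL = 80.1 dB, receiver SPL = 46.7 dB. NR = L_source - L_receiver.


NR = L_source - L_receiver (difference between source and receiving room levels)
NR = 80.1 - 46.7 = 33.4 dB


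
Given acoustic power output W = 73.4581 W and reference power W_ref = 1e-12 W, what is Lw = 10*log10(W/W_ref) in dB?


W / W_ref = 73.4581 / 1e-12 = 7.34581e+13
Lw = 10 * log10(7.34581e+13) = 138.66 dB


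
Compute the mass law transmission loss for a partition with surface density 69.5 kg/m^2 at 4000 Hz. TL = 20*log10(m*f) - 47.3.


m * f = 69.5 * 4000 = 278000
20*log10(278000) = 108.881 dB
TL = 108.881 - 47.3 = 61.581 dB


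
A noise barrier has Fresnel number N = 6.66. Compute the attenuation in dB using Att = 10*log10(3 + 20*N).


3 + 20*N = 3 + 20*6.66 = 136.2
Att = 10*log10(136.2) = 21.342 dB


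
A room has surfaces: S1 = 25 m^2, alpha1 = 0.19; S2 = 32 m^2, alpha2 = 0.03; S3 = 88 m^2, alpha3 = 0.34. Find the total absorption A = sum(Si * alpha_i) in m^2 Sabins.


25 * 0.19 = 4.75
32 * 0.03 = 0.96
88 * 0.34 = 29.92
A_total = 4.75 + 0.96 + 29.92 = 35.63 m^2


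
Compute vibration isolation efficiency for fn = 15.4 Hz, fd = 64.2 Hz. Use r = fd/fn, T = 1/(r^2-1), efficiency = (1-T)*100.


r = 64.2 / 15.4 = 4.16883
r^2 - 1 = 4.16883^2 - 1 = 16.3791
T = 1/16.3791 = 0.0610534
Efficiency = (1 - 0.0610534)*100 = 93.895 %


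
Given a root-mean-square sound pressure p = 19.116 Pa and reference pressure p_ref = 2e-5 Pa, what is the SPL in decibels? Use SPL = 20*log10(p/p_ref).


p / p_ref = 19.116 / 2e-5 = 955800
SPL = 20 * log10(955800) = 119.61 dB


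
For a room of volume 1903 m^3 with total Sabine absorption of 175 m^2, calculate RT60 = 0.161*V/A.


RT60 = 0.161 * 1903 / 175 = 1.7508 s
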